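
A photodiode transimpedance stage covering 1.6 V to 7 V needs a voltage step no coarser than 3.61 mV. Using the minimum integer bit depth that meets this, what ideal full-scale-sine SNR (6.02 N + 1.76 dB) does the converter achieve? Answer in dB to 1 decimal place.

Span: 7 V − (1.6 V) = 5.4 V.
Required number of levels: 5.4/3.61 mV = 1495.8; smallest N with 2^N ≥ that is 11.
6.02(11) + 1.76 = 67.98 dB.

68.0 dB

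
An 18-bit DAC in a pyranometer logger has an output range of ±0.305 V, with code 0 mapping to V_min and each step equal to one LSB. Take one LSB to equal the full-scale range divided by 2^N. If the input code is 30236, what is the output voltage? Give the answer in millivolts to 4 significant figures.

-234.6 mV

Range = 0.305 − (-0.305) = 0.61 V. LSB = 0.61 V / 2^18.
V_out = -0.305 + 30236 × (0.61/262144) V
      = -0.305 + 0.0703581 = -0.234642 V.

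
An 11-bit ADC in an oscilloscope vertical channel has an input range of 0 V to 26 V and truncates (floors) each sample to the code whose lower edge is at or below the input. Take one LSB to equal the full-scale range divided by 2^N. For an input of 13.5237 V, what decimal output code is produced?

Span = 26 V. LSB = 26 V / 2^11 ≈ 12.70 mV.
(V_in − V_min) × 2^11/range = (13.5237 − (0)) × 2048/26 = 1065.251.
Floor → code = 1065.

1065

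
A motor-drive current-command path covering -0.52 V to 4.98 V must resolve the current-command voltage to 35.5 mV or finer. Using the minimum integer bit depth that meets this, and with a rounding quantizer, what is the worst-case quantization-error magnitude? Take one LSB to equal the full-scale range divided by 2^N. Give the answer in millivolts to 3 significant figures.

10.7 mV

The full-scale span is 4.98 − (-0.52) = 5.5 V.
Levels needed ≥ 5.5/35.5 mV = 154.9. 2^8 = 256 suffices, so N_min = 8.
One LSB is 5.5 V / 256 = 21.484 mV.
Half an LSB is 10.7 mV.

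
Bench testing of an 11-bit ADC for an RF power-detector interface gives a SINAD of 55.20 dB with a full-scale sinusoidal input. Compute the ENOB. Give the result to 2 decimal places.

8.88 bits

(55.20 − 1.76) / 6.02 = 53.44/6.02 = 8.8771 effective bits.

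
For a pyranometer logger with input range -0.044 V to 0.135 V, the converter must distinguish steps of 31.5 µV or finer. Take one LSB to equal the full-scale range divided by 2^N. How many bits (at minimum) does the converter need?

13 bits

The full-scale span is 0.135 − (-0.044) = 0.179 V.
Need 2^N ≥ 0.179 V / 31.5 µV = 5683 → N_min = 13.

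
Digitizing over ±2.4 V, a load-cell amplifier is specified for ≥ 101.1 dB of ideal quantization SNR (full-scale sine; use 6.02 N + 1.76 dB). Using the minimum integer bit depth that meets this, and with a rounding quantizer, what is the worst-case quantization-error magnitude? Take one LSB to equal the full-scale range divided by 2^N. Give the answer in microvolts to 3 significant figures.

Full-scale range = 2.4 V − (-2.4 V) = 4.8 V.
Solving 6.02 N ≥ 101.1 − 1.76: N ≥ 16.502. Round up → N = 17.
LSB = 4.8 V / 2^17 = 36.621 µV.
Max error for round-to-nearest is LSB/2 = 18.3 µV.

18.3 µV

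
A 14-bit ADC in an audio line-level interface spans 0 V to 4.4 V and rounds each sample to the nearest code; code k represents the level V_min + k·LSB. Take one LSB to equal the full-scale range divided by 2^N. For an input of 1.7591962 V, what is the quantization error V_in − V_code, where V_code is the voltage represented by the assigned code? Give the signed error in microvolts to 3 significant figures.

−106 µV

Range is 4.4 V. LSB = 4.4 V / 2^14 ≈ 268.6 µV.
(V_in − V_min)/LSB = (1.7591962 − (0)) × 16384/4.4 = 6550.6069 → nearest code k = 6551.
V_code = V_min + k × range/2^14 = 0 + 6551 × 4.4/16384 = 1.7593017578 V.
Error = V_in − V_code = 1.7591962 − (1.7593017578) = −106 µV.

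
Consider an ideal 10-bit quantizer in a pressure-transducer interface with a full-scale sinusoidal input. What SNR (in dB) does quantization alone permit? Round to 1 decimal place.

62.0 dB

SNR = 6.02·10 + 1.76 = 61.96 dB.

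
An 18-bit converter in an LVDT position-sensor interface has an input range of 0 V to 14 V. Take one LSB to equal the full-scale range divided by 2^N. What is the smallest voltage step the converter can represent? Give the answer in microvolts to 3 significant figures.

53.4 µV

V_FS = 14 V.
Number of codes = 2^18 = 262144.
Step size = 14/262144 V = 53.4 µV.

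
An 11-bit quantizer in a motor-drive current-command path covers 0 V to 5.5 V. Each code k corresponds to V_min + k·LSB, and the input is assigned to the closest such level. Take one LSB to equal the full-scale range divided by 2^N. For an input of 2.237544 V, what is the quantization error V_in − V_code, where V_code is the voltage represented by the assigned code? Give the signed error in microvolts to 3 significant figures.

+483 µV

Span = 5.5 V. LSB = 5.5 V / 2^11 ≈ 2.686 mV.
Position in LSBs: (2.237544 − (0)) × 2048/5.5 = 833.1800; rounding gives k = 833.
Reconstructed level: 0 + 833 × 5.5/2048 V = 2.237060547 V.
Error = V_in − V_code = 2.237544 − (2.237060547) = +483 µV.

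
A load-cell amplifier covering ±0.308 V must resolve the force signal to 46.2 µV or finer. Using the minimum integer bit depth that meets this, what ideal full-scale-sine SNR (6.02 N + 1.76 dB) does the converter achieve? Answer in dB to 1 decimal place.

The full-scale span is 0.308 − (-0.308) = 0.616 V.
Levels needed ≥ 0.616/46.2 µV = 13330. 2^14 = 16384 suffices, so N_min = 14.
Ideal SNR at N = 14: 6.02·14 + 1.76 = 86.0 dB.

86.0 dB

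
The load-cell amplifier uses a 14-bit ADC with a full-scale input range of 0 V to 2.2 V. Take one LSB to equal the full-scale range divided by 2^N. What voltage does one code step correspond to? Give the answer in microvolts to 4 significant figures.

134.3 µV

Span = 2.2 V.
There are 2^14 = 16384 steps.
LSB = 2.2 V ÷ 2^14 = 2.2/16384 V = 134.3 µV.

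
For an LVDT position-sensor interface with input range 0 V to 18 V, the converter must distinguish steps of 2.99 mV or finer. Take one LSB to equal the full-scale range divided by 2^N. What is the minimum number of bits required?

Full-scale range = 18 V.
18 V / 2.99 mV = 6020. Since 2^12 = 4096 and 2^13 = 8192, N = 13.

13 bits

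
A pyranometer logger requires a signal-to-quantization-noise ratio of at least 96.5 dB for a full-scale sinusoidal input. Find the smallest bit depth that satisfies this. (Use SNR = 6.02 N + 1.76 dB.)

6.02 N + 1.76 ≥ 96.5 gives N ≥ 15.738, so the minimum integer is 16.

16 bits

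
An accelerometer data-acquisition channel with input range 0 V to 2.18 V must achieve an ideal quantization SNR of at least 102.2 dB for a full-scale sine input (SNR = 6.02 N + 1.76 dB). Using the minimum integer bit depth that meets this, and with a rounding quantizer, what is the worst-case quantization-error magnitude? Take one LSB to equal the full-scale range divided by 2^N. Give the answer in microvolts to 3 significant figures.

8.32 µV

V_FS = 2.18 V.
Solving 6.02 N ≥ 102.2 − 1.76: N ≥ 16.684. Round up → N = 17.
LSB = 2.18 V ÷ 2^17 = 2.18/131072 V = 16.632 µV.
Half an LSB is 8.32 µV.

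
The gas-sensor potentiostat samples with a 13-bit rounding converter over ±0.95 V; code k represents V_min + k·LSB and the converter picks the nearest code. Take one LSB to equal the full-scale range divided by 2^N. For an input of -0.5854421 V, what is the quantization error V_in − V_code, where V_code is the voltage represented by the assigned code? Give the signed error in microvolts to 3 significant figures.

Range = 0.95 − (-0.95) = 1.9 V. LSB = 1.9 V / 2^13 ≈ 231.9 µV.
(-0.5854421 − (-0.95)) / LSB = 0.3645579 × 8192/1.9 = 1571.8202. Nearest integer: k = 1572.
Reconstructed level: -0.95 + 1572 × 1.9/8192 V = -0.5854003906 V.
V_in − V_code = -0.5854421 − (-0.5854003906) = −41.7 µV.

−41.7 µV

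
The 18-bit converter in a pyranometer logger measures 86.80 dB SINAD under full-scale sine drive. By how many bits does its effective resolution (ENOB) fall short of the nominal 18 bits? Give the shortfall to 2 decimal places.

Effective bits = (86.80 − 1.76)/6.02 = 14.1262.
Lost resolution: 18 − 14.1262 = 3.8738 bits.

3.87 bits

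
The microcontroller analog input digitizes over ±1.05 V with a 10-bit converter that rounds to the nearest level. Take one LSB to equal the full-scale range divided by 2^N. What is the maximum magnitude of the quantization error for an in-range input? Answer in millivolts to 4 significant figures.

The full-scale span is 1.05 − (-1.05) = 2.1 V.
LSB = 2.1 V ÷ 2^10 = 2.1/1024 V = 2.05078 mV.
Worst-case error for round-to-nearest is half an LSB: 1.025 mV.

1.025 mV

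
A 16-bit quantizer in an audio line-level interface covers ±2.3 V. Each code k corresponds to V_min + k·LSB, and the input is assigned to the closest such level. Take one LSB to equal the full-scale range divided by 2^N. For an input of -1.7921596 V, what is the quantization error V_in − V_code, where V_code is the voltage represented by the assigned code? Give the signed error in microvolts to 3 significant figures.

+12.6 µV

Range = 2.3 − (-2.3) = 4.6 V. LSB = 4.6 V / 2^16 ≈ 70.19 µV.
Position in LSBs: (-1.7921596 − (-2.3)) × 65536/4.6 = 7235.1801; rounding gives k = 7235.
V_code = V_min + k × range/2^16 = -2.3 + 7235 × 4.6/65536 = -1.7921722412 V.
V_in − V_code = -1.7921596 − (-1.7921722412) = +12.6 µV.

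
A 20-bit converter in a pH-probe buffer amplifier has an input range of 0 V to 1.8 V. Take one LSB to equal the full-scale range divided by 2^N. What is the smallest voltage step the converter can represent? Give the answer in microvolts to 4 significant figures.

Range is 1.8 V.
There are 2^20 = 1048576 steps.
LSB = 1.8 V / 2^20 = 1.717 µV.

1.717 µV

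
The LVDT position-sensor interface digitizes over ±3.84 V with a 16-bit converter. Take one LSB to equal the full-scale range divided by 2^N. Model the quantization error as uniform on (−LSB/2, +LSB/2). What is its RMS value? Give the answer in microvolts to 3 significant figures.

The full-scale span is 3.84 − (-3.84) = 7.68 V.
LSB = 7.68 V ÷ 2^16 = 7.68/65536 V = 117.19 µV.
V_rms = LSB/√12 = 117.19 µV / √12 = 33.8 µV.

33.8 µV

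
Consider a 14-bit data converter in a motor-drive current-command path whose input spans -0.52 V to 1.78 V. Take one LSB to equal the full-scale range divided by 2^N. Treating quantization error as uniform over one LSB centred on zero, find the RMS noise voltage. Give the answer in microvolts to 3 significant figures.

Range = 1.78 − (-0.52) = 2.3 V.
One LSB is 2.3 V / 16384 = 140.38 µV.
RMS of a uniform error over width LSB is LSB/√12 = 40.5 µV.

40.5 µV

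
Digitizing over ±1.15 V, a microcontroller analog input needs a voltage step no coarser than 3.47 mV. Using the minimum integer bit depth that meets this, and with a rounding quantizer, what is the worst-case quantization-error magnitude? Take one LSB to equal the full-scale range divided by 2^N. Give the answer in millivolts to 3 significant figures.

Full-scale range = 1.15 V − (-1.15 V) = 2.3 V.
Required number of levels: 2.3/3.47 mV = 662.82; smallest N with 2^N ≥ that is 10.
One LSB is 2.3 V / 1024 = 2.2461 mV.
Half an LSB is 1.12 mV.

1.12 mV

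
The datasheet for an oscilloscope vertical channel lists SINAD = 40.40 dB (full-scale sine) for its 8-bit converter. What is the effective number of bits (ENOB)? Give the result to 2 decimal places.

ENOB = (40.40 − 1.76)/6.02 = 6.4186 bits.

6.42 bits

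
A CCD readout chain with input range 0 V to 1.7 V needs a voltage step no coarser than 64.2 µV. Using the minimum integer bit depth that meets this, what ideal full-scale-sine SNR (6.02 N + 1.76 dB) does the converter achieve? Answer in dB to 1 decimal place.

Full-scale range = 1.7 V.
Need 2^N ≥ 1.7 V / 64.2 µV = 26480 → N_min = 15.
SNR = 6.02 × 15 + 1.76 = 92.06 dB.

92.1 dB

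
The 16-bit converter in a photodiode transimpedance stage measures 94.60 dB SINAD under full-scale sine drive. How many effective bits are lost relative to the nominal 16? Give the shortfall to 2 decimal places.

0.58 bits

N_eff = (94.60 − 1.76)/6.02 = 15.4219 bits.
16 − 15.4219 = 0.58 bits below nominal.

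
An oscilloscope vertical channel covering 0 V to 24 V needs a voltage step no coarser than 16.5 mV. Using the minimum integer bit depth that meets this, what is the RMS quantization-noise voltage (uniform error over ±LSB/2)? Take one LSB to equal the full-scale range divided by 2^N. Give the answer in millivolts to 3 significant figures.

3.38 mV

Range is 24 V.
Required number of levels: 24/16.5 mV = 1454.5; smallest N with 2^N ≥ that is 11.
LSB = 24 V ÷ 2^11 = 24/2048 V = 11.719 mV.
RMS noise = LSB/√12 = 3.38 mV.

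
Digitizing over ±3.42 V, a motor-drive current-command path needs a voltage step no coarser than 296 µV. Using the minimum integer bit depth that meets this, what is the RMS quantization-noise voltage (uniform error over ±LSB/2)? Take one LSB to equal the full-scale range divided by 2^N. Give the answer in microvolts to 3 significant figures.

Range = 3.42 − (-3.42) = 6.84 V.
Need 2^N ≥ 6.84 V / 296 µV = 23110 → N_min = 15.
LSB = 6.84 V ÷ 2^15 = 6.84/32768 V = 208.74 µV.
V_rms = LSB/√12 = 60.3 µV.

60.3 µV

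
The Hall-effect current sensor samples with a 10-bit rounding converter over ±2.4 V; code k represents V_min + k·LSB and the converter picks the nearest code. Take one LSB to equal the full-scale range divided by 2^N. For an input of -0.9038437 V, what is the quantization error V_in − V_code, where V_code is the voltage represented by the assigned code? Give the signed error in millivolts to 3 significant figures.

The full-scale span is 2.4 − (-2.4) = 4.8 V. LSB = 4.8 V / 2^10 ≈ 4.688 mV.
(-0.9038437 − (-2.4)) / LSB = 1.4961563 × 1024/4.8 = 319.1800. Nearest integer: k = 319.
V_code = V_min + k × range/2^10 = -2.4 + 319 × 4.8/1024 = -0.9046875000 V.
V_in − V_code = -0.9038437 − (-0.9046875000) = +0.844 mV.

+0.844 mV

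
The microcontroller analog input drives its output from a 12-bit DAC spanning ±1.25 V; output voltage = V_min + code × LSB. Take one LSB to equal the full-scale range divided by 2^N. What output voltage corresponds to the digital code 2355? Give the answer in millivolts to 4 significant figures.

The full-scale span is 1.25 − (-1.25) = 2.5 V. LSB = 2.5 V / 2^12.
V_out = V_min + code × LSB = -1.25 V + 2355 × 2.5 V / 4096
      = -1.25 + 1.43738 = 0.187378 V.

187.4 mV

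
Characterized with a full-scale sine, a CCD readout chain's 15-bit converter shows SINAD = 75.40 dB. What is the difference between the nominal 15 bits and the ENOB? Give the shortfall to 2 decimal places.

N_eff = (75.40 − 1.76)/6.02 = 12.2326 bits.
Lost resolution: 15 − 12.2326 = 2.7674 bits.

2.77 bits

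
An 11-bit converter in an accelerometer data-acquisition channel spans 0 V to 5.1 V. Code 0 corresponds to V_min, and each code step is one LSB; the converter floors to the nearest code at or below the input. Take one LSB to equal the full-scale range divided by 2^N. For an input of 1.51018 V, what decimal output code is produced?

606

Range is 5.1 V. LSB = 5.1 V / 2^11 ≈ 2.490 mV.
(V_in − V_min) × 2^11/range = (1.51018 − (0)) × 2048/5.1 = 606.441.
Floor → code = 606.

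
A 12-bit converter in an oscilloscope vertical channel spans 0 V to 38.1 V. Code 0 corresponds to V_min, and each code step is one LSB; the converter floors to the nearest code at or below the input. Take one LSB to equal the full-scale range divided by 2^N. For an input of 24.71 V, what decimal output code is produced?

Span = 38.1 V. LSB = 38.1 V / 2^12 ≈ 9.302 mV.
code = ⌊(V_in − V_min)/LSB⌋ = ⌊(V_in − V_min) × 2^12 / range⌋
     = ⌊(24.71 − (0)) × 4096 / 38.1⌋ = ⌊24.71 × 4096/38.1⌋
     = ⌊2656.487⌋ = 2656.

2656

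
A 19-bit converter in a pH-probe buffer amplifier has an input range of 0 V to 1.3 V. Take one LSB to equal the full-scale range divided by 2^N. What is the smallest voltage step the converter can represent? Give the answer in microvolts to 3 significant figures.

Span = 1.3 V.
2^19 = 524288 levels.
LSB = 1.3 V ÷ 2^19 = 1.3/524288 V = 2.48 µV.

2.48 µV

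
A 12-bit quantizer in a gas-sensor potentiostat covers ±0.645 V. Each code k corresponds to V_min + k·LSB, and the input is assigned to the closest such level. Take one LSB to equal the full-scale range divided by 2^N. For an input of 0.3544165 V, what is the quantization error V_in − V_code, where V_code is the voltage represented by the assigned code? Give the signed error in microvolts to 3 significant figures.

Range = 0.645 − (-0.645) = 1.29 V. LSB = 1.29 V / 2^12 ≈ 314.9 µV.
(V_in − V_min)/LSB = (0.3544165 − (-0.645)) × 4096/1.29 = 3173.3411 → nearest code k = 3173.
Reconstructed level: -0.645 + 3173 × 1.29/4096 V = 0.3543090820 V.
V_in − V_code = 0.3544165 − (0.3543090820) = +107 µV.

+107 µV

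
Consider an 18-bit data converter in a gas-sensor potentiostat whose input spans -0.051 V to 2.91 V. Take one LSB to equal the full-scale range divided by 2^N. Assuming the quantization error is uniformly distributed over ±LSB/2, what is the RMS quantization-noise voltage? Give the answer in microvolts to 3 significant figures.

3.26 µV

Range = 2.91 − (-0.051) = 2.961 V.
One LSB is 2.961 V / 262144 = 11.295 µV.
V_rms = LSB/√12 = 11.295 µV / √12 = 3.26 µV.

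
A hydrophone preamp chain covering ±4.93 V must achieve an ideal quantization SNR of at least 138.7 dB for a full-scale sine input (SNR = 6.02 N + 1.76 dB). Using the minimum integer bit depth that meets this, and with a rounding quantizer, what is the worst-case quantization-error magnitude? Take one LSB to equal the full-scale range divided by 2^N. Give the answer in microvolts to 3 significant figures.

Full-scale range = 4.93 V − (-4.93 V) = 9.86 V.
6.02 N + 1.76 ≥ 138.7 gives N ≥ 22.748, so the minimum integer is 23.
Step size = 9.86/8388608 V = 1.1754 µV.
Max error for round-to-nearest is LSB/2 = 0.588 µV.

0.588 µV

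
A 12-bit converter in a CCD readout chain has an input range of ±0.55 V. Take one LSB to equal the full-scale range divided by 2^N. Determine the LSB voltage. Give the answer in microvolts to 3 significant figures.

The full-scale span is 0.55 − (-0.55) = 1.1 V.
There are 2^12 = 4096 steps.
One LSB is 1.1 V / 4096 = 269 µV.

269 µV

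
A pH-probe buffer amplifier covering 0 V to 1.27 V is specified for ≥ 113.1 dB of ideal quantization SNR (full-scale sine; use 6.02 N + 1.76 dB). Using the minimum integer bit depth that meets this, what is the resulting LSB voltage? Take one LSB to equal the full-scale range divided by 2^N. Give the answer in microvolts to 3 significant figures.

Full-scale range = 1.27 V.
6.02 N + 1.76 ≥ 113.1 gives N ≥ 18.495, so the minimum integer is 19.
Step size = 1.27/524288 V = 2.42 µV.

2.42 µV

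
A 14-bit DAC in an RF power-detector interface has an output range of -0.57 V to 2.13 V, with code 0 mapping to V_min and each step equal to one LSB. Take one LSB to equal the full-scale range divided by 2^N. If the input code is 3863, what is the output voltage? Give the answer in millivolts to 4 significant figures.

Span: 2.13 V − (-0.57 V) = 2.7 V. LSB = 2.7 V / 2^14.
Output = V_min + (3863/16384) × range = -0.57 + 0.235779 × 2.7 V
      = -0.57 V + 0.636603 V = 0.0666028 V.

66.60 mV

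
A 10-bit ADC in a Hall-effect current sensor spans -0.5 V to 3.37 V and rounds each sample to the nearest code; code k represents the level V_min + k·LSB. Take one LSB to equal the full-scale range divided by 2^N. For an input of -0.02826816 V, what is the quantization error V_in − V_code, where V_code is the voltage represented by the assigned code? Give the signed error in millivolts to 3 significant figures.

Range = 3.37 − (-0.5) = 3.87 V. LSB = 3.87 V / 2^10 ≈ 3.779 mV.
Position in LSBs: (-0.02826816 − (-0.5)) × 1024/3.87 = 124.8200; rounding gives k = 125.
Reconstructed level: -0.5 + 125 × 3.87/1024 V = -0.02758789063 V.
e = -0.02826816 − (-0.02758789063) = −0.680 mV.

−0.680 mV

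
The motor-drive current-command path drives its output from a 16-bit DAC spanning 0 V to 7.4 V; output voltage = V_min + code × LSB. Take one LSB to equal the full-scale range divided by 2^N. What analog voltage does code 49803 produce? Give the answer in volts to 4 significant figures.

V_FS = 7.4 V. LSB = 7.4 V / 2^16.
V_out = 0 + 49803 × (7.4/65536) V
      = 0 + 5.62351 = 5.62351 V.

5.624 V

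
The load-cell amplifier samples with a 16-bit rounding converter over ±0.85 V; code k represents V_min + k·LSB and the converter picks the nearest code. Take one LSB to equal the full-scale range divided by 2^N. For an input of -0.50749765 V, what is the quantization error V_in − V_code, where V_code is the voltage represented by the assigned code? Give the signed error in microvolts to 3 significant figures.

The full-scale span is 0.85 − (-0.85) = 1.7 V. LSB = 1.7 V / 2^16 ≈ 25.94 µV.
(V_in − V_min)/LSB = (-0.50749765 − (-0.85)) × 65536/1.7 = 13203.6671 → nearest code k = 13204.
Reconstructed level: -0.85 + 13204 × 1.7/65536 V = -0.50748901367 V.
e = -0.50749765 − (-0.50748901367) = −8.64 µV.

−8.64 µV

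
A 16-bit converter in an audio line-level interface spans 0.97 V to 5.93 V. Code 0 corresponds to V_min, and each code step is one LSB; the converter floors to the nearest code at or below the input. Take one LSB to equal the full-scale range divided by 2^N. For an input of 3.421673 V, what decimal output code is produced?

Range = 5.93 − (0.97) = 4.96 V. LSB = 4.96 V / 2^16 ≈ 75.68 µV.
(V_in − V_min) × 2^16/range = (3.421673 − (0.97)) × 65536/4.96 = 32393.718.
Floor → code = 32393.

32393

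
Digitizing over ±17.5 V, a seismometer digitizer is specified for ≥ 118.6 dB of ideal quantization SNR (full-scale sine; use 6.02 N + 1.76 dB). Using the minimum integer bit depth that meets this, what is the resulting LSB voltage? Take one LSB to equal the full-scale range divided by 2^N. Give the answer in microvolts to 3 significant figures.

Range = 17.5 − (-17.5) = 35 V.
N ≥ (118.6 − 1.76)/6.02 = 19.409 → N_min = 20.
One LSB is 35 V / 1048576 = 33.4 µV.

33.4 µV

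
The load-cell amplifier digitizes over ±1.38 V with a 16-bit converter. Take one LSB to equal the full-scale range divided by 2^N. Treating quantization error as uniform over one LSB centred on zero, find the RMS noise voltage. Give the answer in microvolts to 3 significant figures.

12.2 µV

Span: 1.38 V − (-1.38 V) = 2.76 V.
One LSB is 2.76 V / 65536 = 42.114 µV.
RMS of a uniform error over width LSB is LSB/√12 = 12.2 µV.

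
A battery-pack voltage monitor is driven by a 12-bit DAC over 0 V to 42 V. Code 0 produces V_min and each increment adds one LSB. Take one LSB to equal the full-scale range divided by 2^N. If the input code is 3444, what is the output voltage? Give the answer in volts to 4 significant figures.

Full-scale range = 42 V. LSB = 42 V / 2^12.
V_out = V_min + code × LSB = 0 V + 3444 × 42 V / 4096
      = 0 + 35.3145 = 35.3145 V.

35.31 V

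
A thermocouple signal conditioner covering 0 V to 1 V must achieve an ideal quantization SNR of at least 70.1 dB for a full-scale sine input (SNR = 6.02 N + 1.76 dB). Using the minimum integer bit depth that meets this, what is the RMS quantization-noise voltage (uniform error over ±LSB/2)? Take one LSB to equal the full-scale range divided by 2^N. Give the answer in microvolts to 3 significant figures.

70.5 µV

Span = 1 V.
Required N = ⌈(70.1 − 1.76)/6.02⌉ = ⌈11.352⌉ = 12.
Step size = 1/4096 V = 244.14 µV.
V_rms = LSB/√12 = 70.5 µV.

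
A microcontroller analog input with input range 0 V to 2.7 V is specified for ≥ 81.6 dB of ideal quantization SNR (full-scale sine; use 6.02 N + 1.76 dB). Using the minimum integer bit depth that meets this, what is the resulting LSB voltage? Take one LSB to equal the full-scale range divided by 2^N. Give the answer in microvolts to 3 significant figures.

Full-scale range = 2.7 V.
Solving 6.02 N ≥ 81.6 − 1.76: N ≥ 13.262. Round up → N = 14.
LSB = 2.7 V / 2^14 = 165 µV.

165 µV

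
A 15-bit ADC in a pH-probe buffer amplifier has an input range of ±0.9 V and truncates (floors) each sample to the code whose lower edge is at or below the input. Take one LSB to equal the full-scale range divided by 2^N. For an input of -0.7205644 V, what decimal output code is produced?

Range = 0.9 − (-0.9) = 1.8 V. LSB = 1.8 V / 2^15 ≈ 54.93 µV.
V_in − V_min = -0.7205644 − (-0.9) = 0.1794356 V.
Divide by LSB: 0.1794356 × 32768/1.8 = 3266.5254.
Truncating gives code 3266.

3266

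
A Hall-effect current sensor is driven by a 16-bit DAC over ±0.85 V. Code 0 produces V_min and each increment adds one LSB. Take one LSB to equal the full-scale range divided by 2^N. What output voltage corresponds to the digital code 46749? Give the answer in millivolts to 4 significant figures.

Full-scale range = 0.85 V − (-0.85 V) = 1.7 V. LSB = 1.7 V / 2^16.
V_out = V_min + code × LSB = -0.85 V + 46749 × 1.7 V / 65536
      = -0.85 + 1.21267 = 0.362666 V.

362.7 mV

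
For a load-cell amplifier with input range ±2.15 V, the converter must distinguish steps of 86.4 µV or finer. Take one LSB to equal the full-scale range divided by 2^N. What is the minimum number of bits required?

The full-scale span is 2.15 − (-2.15) = 4.3 V.
Levels needed ≥ 4.3/86.4 µV = 49770. 2^16 = 65536 suffices, so N_min = 16.

16 bits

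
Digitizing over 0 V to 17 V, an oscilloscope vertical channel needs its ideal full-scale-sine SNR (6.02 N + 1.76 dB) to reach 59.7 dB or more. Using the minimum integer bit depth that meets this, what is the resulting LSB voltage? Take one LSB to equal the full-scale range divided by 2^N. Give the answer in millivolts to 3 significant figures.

16.6 mV

Span = 17 V.
6.02 N + 1.76 ≥ 59.7 gives N ≥ 9.625, so the minimum integer is 10.
One LSB is 17 V / 1024 = 16.6 mV.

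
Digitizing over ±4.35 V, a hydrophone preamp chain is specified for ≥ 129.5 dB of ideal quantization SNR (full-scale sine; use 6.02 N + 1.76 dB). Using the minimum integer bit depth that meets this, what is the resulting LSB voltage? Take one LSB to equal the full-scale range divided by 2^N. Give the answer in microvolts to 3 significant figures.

2.07 µV

The full-scale span is 4.35 − (-4.35) = 8.7 V.
N ≥ (129.5 − 1.76)/6.02 = 21.219 → N_min = 22.
Step size = 8.7/4194304 V = 2.07 µV.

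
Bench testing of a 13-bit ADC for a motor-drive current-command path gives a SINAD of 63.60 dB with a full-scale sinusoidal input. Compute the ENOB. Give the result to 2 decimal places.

ENOB = (SINAD − 1.76) / 6.02 = (63.60 − 1.76) / 6.02 = 61.84 / 6.02 = 10.2724.

10.27 bits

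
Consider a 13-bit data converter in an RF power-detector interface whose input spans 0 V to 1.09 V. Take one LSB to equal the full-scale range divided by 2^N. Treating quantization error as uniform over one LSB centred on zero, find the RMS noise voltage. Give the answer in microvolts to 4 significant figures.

38.41 µV

Span = 1.09 V.
LSB = 1.09 V ÷ 2^13 = 1.09/8192 V = 133.057 µV.
For a uniform distribution on [−LSB/2, +LSB/2], V_rms = LSB/√12 = 133.057 µV/3.4641 = 38.41 µV.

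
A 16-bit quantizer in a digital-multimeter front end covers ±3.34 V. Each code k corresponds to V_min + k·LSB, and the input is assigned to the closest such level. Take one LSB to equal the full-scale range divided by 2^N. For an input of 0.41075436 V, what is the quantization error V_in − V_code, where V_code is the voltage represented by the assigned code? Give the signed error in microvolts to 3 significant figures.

The full-scale span is 3.34 − (-3.34) = 6.68 V. LSB = 6.68 V / 2^16 ≈ 101.9 µV.
(V_in − V_min)/LSB = (0.41075436 − (-3.34)) × 65536/6.68 = 36797.8200 → nearest code k = 36798.
V_code = -3.34 + (36798/65536) × 6.68 = 0.41077270508 V.
e = 0.41075436 − (0.41077270508) = −18.3 µV.

−18.3 µV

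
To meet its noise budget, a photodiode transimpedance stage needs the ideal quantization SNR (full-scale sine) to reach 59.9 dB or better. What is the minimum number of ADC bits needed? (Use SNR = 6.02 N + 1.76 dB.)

10 bits

Solving 6.02 N ≥ 59.9 − 1.76: N ≥ 9.658. Round up → N = 10.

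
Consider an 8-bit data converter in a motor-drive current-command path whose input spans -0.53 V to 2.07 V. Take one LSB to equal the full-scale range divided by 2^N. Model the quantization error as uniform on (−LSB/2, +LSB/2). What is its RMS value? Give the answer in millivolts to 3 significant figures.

Range = 2.07 − (-0.53) = 2.6 V.
LSB = 2.6 V ÷ 2^8 = 2.6/256 V = 10.156 mV.
For a uniform distribution on [−LSB/2, +LSB/2], V_rms = LSB/√12 = 10.156 mV/3.4641 = 2.93 mV.

2.93 mV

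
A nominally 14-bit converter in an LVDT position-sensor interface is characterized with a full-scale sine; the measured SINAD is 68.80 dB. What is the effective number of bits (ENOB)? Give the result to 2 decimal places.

Inverting SNR = 6.02 N + 1.76: N_eff = (68.80 − 1.76)/6.02 = 11.1362.

11.14 bits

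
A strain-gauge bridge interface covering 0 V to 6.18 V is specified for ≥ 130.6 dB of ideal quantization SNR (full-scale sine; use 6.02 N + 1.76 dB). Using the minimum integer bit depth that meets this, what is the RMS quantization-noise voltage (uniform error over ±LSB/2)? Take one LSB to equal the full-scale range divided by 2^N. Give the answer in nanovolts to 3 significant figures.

425 nV

Span = 6.18 V.
6.02 N + 1.76 ≥ 130.6 gives N ≥ 21.402, so the minimum integer is 22.
Step size = 6.18/4194304 V = 1.4734 µV.
RMS noise = LSB/√12 = 425 nV.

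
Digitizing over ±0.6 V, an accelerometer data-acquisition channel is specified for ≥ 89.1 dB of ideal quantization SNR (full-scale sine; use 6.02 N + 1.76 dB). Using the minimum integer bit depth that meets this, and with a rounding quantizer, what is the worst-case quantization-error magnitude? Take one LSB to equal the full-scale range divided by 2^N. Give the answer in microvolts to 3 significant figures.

18.3 µV

Span: 0.6 V − (-0.6 V) = 1.2 V.
Solving 6.02 N ≥ 89.1 − 1.76: N ≥ 14.508. Round up → N = 15.
One LSB is 1.2 V / 32768 = 36.621 µV.
|e|_max = LSB/2 = 18.3 µV.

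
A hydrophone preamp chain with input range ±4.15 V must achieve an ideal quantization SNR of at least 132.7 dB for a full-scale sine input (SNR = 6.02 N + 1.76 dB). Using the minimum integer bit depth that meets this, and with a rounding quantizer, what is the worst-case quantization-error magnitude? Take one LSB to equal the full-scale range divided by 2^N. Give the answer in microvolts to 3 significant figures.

Full-scale range = 4.15 V − (-4.15 V) = 8.3 V.
Solving 6.02 N ≥ 132.7 − 1.76: N ≥ 21.751. Round up → N = 22.
One LSB is 8.3 V / 4194304 = 1.9789 µV.
Max error for round-to-nearest is LSB/2 = 0.989 µV.

0.989 µV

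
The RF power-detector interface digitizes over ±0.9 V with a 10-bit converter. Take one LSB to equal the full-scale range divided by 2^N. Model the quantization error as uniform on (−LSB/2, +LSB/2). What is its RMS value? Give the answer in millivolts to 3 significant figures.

Span: 0.9 V − (-0.9 V) = 1.8 V.
One LSB is 1.8 V / 1024 = 1.7578 mV.
For a uniform distribution on [−LSB/2, +LSB/2], V_rms = LSB/√12 = 1.7578 mV/3.4641 = 0.507 mV.

0.507 mV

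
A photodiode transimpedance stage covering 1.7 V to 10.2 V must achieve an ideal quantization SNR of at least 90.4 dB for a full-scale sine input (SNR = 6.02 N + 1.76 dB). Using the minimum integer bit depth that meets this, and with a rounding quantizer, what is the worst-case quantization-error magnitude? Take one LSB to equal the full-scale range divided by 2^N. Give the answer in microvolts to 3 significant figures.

130 µV

The full-scale span is 10.2 − (1.7) = 8.5 V.
Solving 6.02 N ≥ 90.4 − 1.76: N ≥ 14.724. Round up → N = 15.
One LSB is 8.5 V / 32768 = 259.40 µV.
Max error for round-to-nearest is LSB/2 = 130 µV.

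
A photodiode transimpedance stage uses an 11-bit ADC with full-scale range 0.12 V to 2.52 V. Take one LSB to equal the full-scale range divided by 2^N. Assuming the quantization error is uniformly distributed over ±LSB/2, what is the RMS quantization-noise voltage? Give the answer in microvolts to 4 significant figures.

Range = 2.52 − (0.12) = 2.4 V.
Step size = 2.4/2048 V = 1.17188 mV.
V_rms = LSB/√12 = 1.17188 mV / √12 = 338.3 µV.

338.3 µV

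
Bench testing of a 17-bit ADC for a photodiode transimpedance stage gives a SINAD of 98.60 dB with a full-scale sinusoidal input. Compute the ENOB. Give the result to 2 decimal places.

16.09 bits

(98.60 − 1.76) / 6.02 = 96.84/6.02 = 16.0864 effective bits.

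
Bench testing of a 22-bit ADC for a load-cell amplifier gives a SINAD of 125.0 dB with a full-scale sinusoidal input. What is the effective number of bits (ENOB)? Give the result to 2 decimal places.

ENOB = (SINAD − 1.76) / 6.02 = (125.0 − 1.76) / 6.02 = 123.24 / 6.02 = 20.4718.

20.47 bits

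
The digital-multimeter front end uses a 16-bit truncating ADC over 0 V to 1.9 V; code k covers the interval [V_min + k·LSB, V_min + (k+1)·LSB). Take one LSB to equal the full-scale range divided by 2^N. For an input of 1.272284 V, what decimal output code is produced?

V_FS = 1.9 V. LSB = 1.9 V / 2^16 ≈ 28.99 µV.
V_in − V_min = 1.272284 − (0) = 1.272284 V.
Divide by LSB: 1.272284 × 65536/1.9 = 43884.4233.
Truncating gives code 43884.

43884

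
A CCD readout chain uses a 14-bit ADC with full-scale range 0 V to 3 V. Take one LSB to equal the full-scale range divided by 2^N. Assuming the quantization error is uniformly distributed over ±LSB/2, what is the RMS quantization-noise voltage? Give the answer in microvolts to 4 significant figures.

Span = 3 V.
One LSB is 3 V / 16384 = 183.105 µV.
For a uniform distribution on [−LSB/2, +LSB/2], V_rms = LSB/√12 = 183.105 µV/3.4641 = 52.86 µV.

52.86 µV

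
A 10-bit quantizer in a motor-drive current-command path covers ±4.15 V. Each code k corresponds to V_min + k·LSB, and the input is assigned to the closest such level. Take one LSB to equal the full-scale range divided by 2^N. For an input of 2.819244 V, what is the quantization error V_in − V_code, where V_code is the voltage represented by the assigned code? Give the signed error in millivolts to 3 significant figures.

Full-scale range = 4.15 V − (-4.15 V) = 8.3 V. LSB = 8.3 V / 2^10 ≈ 8.105 mV.
(2.819244 − (-4.15)) / LSB = 6.969244 × 1024/8.3 = 859.8200. Nearest integer: k = 860.
V_code = -4.15 + (860/1024) × 8.3 = 2.820703125 V.
e = 2.819244 − (2.820703125) = −1.46 mV.

−1.46 mV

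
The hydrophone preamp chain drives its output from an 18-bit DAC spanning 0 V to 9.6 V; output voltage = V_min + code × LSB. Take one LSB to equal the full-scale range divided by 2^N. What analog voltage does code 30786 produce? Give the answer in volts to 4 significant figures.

Span = 9.6 V. LSB = 9.6 V / 2^18.
Output = V_min + (30786/262144) × range = 0 + 0.117439 × 9.6 V
      = 0 + 1.12742 = 1.12742 V.

1.127 V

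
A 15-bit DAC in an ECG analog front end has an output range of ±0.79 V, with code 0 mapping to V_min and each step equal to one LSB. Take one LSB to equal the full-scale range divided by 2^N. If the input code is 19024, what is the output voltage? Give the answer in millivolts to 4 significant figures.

The full-scale span is 0.79 − (-0.79) = 1.58 V. LSB = 1.58 V / 2^15.
V_out = -0.79 + 19024 × (1.58/32768) V
      = -0.79 + 0.917295 = 0.127295 V.

127.3 mV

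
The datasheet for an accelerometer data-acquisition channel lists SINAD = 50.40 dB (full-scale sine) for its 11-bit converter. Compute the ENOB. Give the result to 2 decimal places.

8.08 bits

ENOB = (50.40 − 1.76)/6.02 = 8.0797 bits.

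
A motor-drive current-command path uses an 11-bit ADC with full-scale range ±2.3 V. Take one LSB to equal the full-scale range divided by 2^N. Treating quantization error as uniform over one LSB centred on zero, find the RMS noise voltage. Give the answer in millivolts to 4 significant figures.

The full-scale span is 2.3 − (-2.3) = 4.6 V.
One LSB is 4.6 V / 2048 = 2.24609 mV.
V_rms = LSB/√12 = 2.24609 mV / √12 = 0.6484 mV.

0.6484 mV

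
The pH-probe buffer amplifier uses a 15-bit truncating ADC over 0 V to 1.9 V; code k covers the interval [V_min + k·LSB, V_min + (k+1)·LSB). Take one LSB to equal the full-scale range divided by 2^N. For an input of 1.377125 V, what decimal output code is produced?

Range is 1.9 V. LSB = 1.9 V / 2^15 ≈ 57.98 µV.
(V_in − V_min) × 2^15/range = (1.377125 − (0)) × 32768/1.9 = 23750.333.
Floor → code = 23750.

23750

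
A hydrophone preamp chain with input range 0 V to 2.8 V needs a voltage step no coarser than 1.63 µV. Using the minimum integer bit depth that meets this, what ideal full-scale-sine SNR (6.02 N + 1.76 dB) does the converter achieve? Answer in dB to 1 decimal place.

Full-scale range = 2.8 V.
2.8 V / 1.63 µV = 1.718e6. Since 2^20 = 1048576 and 2^21 = 2097152, N = 21.
6.02(21) + 1.76 = 128.18 dB.

128.2 dB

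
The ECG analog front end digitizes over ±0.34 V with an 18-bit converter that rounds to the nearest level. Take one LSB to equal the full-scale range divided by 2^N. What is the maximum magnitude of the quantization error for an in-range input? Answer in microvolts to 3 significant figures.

Range = 0.34 − (-0.34) = 0.68 V.
Step size = 0.68/262144 V = 2.5940 µV.
|e|_max = LSB/2 = 1.30 µV.

1.30 µV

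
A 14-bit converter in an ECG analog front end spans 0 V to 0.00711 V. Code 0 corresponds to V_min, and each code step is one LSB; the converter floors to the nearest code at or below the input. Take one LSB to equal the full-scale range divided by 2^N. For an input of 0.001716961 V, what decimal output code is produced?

3956

V_FS = 0.00711 V. LSB = 0.00711 V / 2^14 ≈ 434.0 nV.
V_in − V_min = 0.001716961 − (0) = 0.001716961 V.
Divide by LSB: 0.001716961 × 16384/0.00711 = 3956.4963.
Truncating gives code 3956.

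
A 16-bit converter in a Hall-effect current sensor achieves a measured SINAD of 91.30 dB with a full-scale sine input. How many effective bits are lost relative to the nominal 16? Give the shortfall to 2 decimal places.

1.13 bits

Effective bits = (91.30 − 1.76)/6.02 = 14.8738.
16 − 14.8738 = 1.13 bits below nominal.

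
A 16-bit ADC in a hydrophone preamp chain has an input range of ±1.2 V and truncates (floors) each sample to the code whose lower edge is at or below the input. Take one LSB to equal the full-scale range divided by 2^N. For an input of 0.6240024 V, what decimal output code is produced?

49807

Range = 1.2 − (-1.2) = 2.4 V. LSB = 2.4 V / 2^16 ≈ 36.62 µV.
(V_in − V_min) × 2^16/range = (0.6240024 − (-1.2)) × 65536/2.4 = 49807.426.
Floor → code = 49807.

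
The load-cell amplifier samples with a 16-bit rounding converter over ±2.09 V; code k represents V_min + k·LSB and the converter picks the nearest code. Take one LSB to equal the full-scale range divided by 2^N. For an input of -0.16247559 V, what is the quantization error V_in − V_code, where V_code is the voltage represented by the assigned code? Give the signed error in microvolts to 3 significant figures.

−23.5 µV

Range = 2.09 − (-2.09) = 4.18 V. LSB = 4.18 V / 2^16 ≈ 63.78 µV.
(-0.16247559 − (-2.09)) / LSB = 1.92752441 × 65536/4.18 = 30220.6315. Nearest integer: k = 30221.
Reconstructed level: -2.09 + 30221 × 4.18/65536 V = -0.16245208740 V.
Error = V_in − V_code = -0.16247559 − (-0.16245208740) = −23.5 µV.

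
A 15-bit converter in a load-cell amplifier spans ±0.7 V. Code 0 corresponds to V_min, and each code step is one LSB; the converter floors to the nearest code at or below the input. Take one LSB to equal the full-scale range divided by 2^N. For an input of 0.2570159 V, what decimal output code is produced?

Span: 0.7 V − (-0.7 V) = 1.4 V. LSB = 1.4 V / 2^15 ≈ 42.72 µV.
(V_in − V_min) × 2^15/range = (0.2570159 − (-0.7)) × 32768/1.4 = 22399.641.
Floor → code = 22399.

22399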